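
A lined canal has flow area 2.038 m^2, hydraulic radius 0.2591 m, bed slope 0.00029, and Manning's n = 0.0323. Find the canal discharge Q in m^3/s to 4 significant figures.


Approach: apply Manning's equation, Q = (1/n)*A*R^(2/3)*S^(1/2).
Q = (1/0.0323) * 2.038 * 0.2591^(2/3) * 0.00029^(1/2) = 0.4367 m^3/s
Therefore the canal discharge Q = 0.4367 m^3/s.


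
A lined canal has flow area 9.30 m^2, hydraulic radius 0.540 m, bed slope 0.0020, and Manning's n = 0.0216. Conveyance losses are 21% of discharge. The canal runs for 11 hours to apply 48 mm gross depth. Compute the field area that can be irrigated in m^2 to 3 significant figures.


Approach: apply Manning's equation with a conveyance and depth budget, Q = (1/n)*A*R^(2/3)*S^(1/2); Q_field = Q*(1-loss); Area = Q_field*t/(d/1000).
Step 1 — canal discharge (Manning's equation):
  Q = (1/0.0216) * 9.30 * 0.540^(2/3) * 0.0020^(1/2) = 12.769 m^3/s
Step 2 — delivered flow: Q_field = 12.769*(1 - 21/100) = 10.087 m^3/s
Step 3 — volume delivered: V = 10.087 * 11*3600 = 399450 m^3
Step 4 — area served: A = V / (depth/1000) = 399450 / 0.048 = 8320000 m^2
Therefore the field area that can be irrigated = 8320000 m^2.


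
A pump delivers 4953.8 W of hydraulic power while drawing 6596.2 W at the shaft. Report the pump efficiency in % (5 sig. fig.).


Approach: apply the efficiency ratio, eta = (P_out/P_in)*100.
eta = (4953.8 / 6596.2) * 100 = 75.101 %
Therefore the pump efficiency = 75.101 %.


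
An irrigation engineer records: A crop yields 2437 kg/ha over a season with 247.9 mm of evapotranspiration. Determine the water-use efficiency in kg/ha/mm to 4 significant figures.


Approach: apply the water-use efficiency ratio, WUE = yield/ET.
WUE = 2437 / 247.9 = 9.831 kg/ha/mm
Therefore the water-use efficiency = 9.831 kg/ha/mm.


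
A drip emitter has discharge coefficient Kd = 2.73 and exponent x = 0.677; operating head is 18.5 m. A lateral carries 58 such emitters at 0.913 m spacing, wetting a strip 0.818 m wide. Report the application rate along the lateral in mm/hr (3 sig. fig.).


Approach: apply the emitter equation with a lateral mass balance, q = Kd*h^x; Q = n*q; rate = Q/(n*spacing*width).
Step 1 — single emitter flow (q = Kd*h^x):
  q = 2.73 * 18.5^0.677 = 19.681 L/hr
Step 2 — total lateral flow: Q = 58 * 19.681 = 1141.5 L/hr
Step 3 — wetted area: A = 58 * 0.913 * 0.818 = 43.316 m^2
Step 4 — application rate: Q/A = 1141.5/43.316 = 26.4 mm/hr
Therefore the application rate along the lateral = 26.4 mm/hr.


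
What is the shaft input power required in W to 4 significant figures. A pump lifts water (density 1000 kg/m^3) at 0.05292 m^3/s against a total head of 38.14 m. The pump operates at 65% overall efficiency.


Approach: apply hydraulic power then efficiency conversion, P = rho*g*Q*H; P_in = P/eta.
Step 1 — hydraulic power (P = rho*g*Q*H):
  P = 1000 * 9.81 * 0.05292 * 38.14 = 19800.2 W
Step 2 — input power: P_in = P/eta = 19800.2 / 0.65 = 30460 W
Therefore the shaft input power required = 30460 W.


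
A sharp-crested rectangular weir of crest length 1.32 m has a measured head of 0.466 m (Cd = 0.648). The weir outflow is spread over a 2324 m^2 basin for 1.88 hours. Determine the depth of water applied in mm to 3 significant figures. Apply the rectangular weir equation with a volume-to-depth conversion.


Approach: apply the rectangular weir equation with a volume-to-depth conversion, Q = (2/3)*Cd*L*sqrt(2g)*H^1.5; d = Q*t/A * 1000.
Step 1 — weir discharge:
  Q = (2/3)*0.648*1.32*sqrt(2*9.81)*0.466^1.5 = 0.80350 m^3/s
Step 2 — volume: V = 0.80350 * 1.88*3600 = 5438.1 m^3
Step 3 — depth: d = V/A * 1000 = 5438.1/2324 * 1000 = 2340 mm
Therefore the depth of water applied = 2340 mm.


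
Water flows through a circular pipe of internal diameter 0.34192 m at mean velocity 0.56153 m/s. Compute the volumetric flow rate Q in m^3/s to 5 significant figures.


Approach: apply the continuity equation for pipe flow, Q = A * v with A = pi*(D/2)^2.
A = pi*(0.34192/2)^2 = 0.09182034 m^2
Q = 0.09182034 * 0.56153 = 0.051560 m^3/s
Therefore the volumetric flow rate Q = 0.051560 m^3/s.


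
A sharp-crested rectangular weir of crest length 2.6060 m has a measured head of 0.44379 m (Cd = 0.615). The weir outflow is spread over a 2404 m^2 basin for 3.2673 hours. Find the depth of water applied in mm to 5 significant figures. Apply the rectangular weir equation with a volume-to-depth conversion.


Approach: apply the rectangular weir equation with a volume-to-depth conversion, Q = (2/3)*Cd*L*sqrt(2g)*H^1.5; d = Q*t/A * 1000.
Step 1 — weir discharge:
  Q = (2/3)*0.615*2.6060*sqrt(2*9.81)*0.44379^1.5 = 1.399181 m^3/s
Step 2 — volume: V = 1.399181 * 3.2673*3600 = 16457.56 m^3
Step 3 — depth: d = V/A * 1000 = 16457.56/2404 * 1000 = 6845.9 mm
Therefore the depth of water applied = 6845.9 mm.


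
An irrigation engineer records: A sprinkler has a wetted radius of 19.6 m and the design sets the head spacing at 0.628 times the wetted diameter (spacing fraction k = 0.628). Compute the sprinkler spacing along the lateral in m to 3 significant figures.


Approach: apply the sprinkler spacing rule (spacing as a fraction of wetted diameter), S = k*(2*R).
S = 0.628 * (2 * 19.6) = 24.6 m
Therefore the sprinkler spacing along the lateral = 24.6 m.


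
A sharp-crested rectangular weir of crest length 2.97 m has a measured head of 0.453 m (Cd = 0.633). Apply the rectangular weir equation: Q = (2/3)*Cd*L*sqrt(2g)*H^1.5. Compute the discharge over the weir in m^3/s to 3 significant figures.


Q = (2/3)*0.633*2.97*sqrt(2*9.81)*0.453^1.5 = 1.69 m^3/s
Therefore the discharge over the weir = 1.69 m^3/s.


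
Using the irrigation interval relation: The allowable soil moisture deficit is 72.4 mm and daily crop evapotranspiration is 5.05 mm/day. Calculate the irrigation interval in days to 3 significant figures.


Approach: apply the irrigation interval relation, interval = SMD / ETc.
interval = 72.4 / 5.05 = 14.3 days
Therefore the irrigation interval = 14.3 days.


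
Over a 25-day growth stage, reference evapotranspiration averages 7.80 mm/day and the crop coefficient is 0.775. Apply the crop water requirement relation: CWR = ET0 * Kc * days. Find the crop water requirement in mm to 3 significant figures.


CWR = 7.80 * 0.775 * 25 = 151 mm
Therefore the crop water requirement = 151 mm.


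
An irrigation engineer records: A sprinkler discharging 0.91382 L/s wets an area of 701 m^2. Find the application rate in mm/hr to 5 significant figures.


Approach: apply the application rate relation, rate = (Q/A)*3600.
rate = (0.91382 / 701) * 3600 = 4.6929 mm/hr
Therefore the application rate = 4.6929 mm/hr.


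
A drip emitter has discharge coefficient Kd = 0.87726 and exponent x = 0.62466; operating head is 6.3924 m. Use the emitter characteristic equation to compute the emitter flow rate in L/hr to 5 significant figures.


Approach: apply the emitter characteristic equation, q = Kd * h^x.
q = 0.87726 * 6.3924^0.62466 = 2.7951 L/hr
Therefore the emitter flow rate = 2.7951 L/hr.


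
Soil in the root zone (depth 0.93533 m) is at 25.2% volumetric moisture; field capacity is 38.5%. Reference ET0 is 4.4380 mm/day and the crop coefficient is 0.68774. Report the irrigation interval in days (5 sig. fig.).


Approach: apply soil-water budget scheduling, SMD = (FC-theta)/100*depth*1000; ETc = ET0*Kc; interval = SMD/ETc.
Step 1 — soil moisture deficit:
  SMD = (38.5 - 25.2)/100 * 0.93533 * 1000 = 124.3989 mm
Step 2 — daily crop ET (ETc = ET0*Kc):
  ETc = 4.4380 * 0.68774 = 3.052190 mm/day
Step 3 — irrigation interval (SMD/ETc):
  interval = 124.3989 / 3.052190 = 40.757 days
Therefore the irrigation interval = 40.757 days.


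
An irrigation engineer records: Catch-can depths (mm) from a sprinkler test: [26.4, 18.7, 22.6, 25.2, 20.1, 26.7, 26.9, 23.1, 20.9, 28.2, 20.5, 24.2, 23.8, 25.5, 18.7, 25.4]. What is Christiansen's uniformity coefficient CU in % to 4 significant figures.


Approach: apply Christiansen's uniformity coefficient, CU = (1 - mean_abs_deviation/mean)*100.
mean = 23.5562 mm
mean |d_i - mean| = 2.53672 mm
CU = (1 - 2.53672/23.5562)*100 = 89.23 %
Therefore Christiansen's uniformity coefficient CU = 89.23 %.


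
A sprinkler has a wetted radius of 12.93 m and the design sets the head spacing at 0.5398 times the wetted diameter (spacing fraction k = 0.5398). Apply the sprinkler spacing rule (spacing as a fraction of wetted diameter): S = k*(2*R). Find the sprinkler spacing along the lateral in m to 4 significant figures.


S = 0.5398 * (2 * 12.93) = 13.96 m
Therefore the sprinkler spacing along the lateral = 13.96 m.


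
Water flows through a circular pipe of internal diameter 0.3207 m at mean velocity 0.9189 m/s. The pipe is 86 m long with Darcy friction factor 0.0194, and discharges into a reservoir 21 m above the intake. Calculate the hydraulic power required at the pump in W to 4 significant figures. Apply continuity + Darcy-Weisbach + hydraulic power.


Approach: apply continuity + Darcy-Weisbach + hydraulic power, Q = A*v; hf = f*(L/D)*(v^2/(2g)); H = static + hf; P = rho*g*Q*H.
Step 1 — flow rate (continuity, Q = A*v):
  A = pi*(0.3207/2)^2 = 0.0807770 m^2
  Q = 0.0807770 * 0.9189 = 0.0742260 m^3/s
Step 2 — friction head loss (Darcy-Weisbach):
  hf = 0.0194 * (86/0.3207) * (0.9189^2 / (2*9.81))
  hf = 0.223892 m
Step 3 — total head: H = 21 + 0.223892 = 21.2239 m
Step 4 — hydraulic power (P = rho*g*Q*H):
  P = 1000 * 9.81 * 0.0742260 * 21.2239 = 15450 W
Therefore the hydraulic power required at the pump = 15450 W.


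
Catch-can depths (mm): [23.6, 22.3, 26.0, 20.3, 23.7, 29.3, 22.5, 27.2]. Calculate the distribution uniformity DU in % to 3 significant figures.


Approach: apply the low-quarter distribution uniformity, DU = (mean of lowest quarter of readings / overall mean)*100.
sorted lowest 2 of 8: [20.3, 22.3] -> mean = 21.300 mm
overall mean = 24.363 mm
DU = (21.300/24.363)*100 = 87.4 %
Therefore the distribution uniformity DU = 87.4 %.


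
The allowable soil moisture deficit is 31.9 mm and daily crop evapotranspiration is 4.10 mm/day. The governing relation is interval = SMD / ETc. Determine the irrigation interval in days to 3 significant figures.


interval = 31.9 / 4.10 = 7.78 days
Therefore the irrigation interval = 7.78 days.


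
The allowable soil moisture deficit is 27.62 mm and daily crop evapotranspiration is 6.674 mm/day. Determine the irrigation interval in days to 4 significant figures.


Approach: apply the irrigation interval relation, interval = SMD / ETc.
interval = 27.62 / 6.674 = 4.138 days
Therefore the irrigation interval = 4.138 days.


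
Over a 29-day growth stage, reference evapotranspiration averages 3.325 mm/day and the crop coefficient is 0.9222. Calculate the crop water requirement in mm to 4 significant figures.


Approach: apply the crop water requirement relation, CWR = ET0 * Kc * days.
CWR = 3.325 * 0.9222 * 29 = 88.92 mm
Therefore the crop water requirement = 88.92 mm.


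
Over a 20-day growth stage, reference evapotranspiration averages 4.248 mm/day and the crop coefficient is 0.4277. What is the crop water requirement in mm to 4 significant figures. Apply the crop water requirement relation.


Approach: apply the crop water requirement relation, CWR = ET0 * Kc * days.
CWR = 4.248 * 0.4277 * 20 = 36.34 mm
Therefore the crop water requirement = 36.34 mm.


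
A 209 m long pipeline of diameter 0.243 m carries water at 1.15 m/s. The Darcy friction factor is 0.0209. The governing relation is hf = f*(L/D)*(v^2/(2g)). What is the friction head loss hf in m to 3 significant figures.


hf = 0.0209 * (209/0.243) * (1.15^2 / (2*9.81))
hf = 1.21 m
Therefore the friction head loss hf = 1.21 m.


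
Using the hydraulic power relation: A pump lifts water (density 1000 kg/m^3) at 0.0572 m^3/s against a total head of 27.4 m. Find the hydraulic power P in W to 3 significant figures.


Approach: apply the hydraulic power relation, P = rho*g*Q*H.
P = 1000 * 9.81 * 0.0572 * 27.4 = 15400 W
Therefore the hydraulic power P = 15400 W.


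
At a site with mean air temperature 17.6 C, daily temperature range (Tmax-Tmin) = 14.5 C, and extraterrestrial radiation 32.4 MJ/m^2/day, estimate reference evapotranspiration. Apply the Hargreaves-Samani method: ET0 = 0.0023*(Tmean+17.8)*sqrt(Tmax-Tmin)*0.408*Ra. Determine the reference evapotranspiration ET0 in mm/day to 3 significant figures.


ET0 = 0.0023*(17.6+17.8)*sqrt(14.5)*0.408*32.4 = 4.10 mm/day
Therefore the reference evapotranspiration ET0 = 4.10 mm/day.


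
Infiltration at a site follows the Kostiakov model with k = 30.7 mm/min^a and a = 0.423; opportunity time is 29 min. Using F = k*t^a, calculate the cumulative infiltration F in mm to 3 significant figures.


F = 30.7 * 29^0.423 = 128 mm
Therefore the cumulative infiltration F = 128 mm.


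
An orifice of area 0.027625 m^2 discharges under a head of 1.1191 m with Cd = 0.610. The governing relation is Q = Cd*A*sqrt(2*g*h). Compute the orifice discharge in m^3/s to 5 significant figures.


Q = 0.610 * 0.027625 * sqrt(2*9.81*1.1191) = 0.078962 m^3/s
Therefore the orifice discharge = 0.078962 m^3/s.


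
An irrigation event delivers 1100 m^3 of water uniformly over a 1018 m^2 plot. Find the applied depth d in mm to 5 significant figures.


Approach: apply depth from volume over area, d = (V/A)*1000.
d = (1100 / 1018) * 1000 = 1080.6 mm
Therefore the applied depth d = 1080.6 mm.


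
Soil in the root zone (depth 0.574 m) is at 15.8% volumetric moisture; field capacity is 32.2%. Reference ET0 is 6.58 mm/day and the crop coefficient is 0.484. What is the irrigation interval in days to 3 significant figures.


Approach: apply soil-water budget scheduling, SMD = (FC-theta)/100*depth*1000; ETc = ET0*Kc; interval = SMD/ETc.
Step 1 — soil moisture deficit:
  SMD = (32.2 - 15.8)/100 * 0.574 * 1000 = 94.136 mm
Step 2 — daily crop ET (ETc = ET0*Kc):
  ETc = 6.58 * 0.484 = 3.1847 mm/day
Step 3 — irrigation interval (SMD/ETc):
  interval = 94.136 / 3.1847 = 29.6 days
Therefore the irrigation interval = 29.6 days.


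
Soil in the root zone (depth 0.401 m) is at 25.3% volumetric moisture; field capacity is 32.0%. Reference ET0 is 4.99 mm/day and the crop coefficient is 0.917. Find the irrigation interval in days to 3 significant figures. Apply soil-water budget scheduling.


Approach: apply soil-water budget scheduling, SMD = (FC-theta)/100*depth*1000; ETc = ET0*Kc; interval = SMD/ETc.
Step 1 — soil moisture deficit:
  SMD = (32.0 - 25.3)/100 * 0.401 * 1000 = 26.867 mm
Step 2 — daily crop ET (ETc = ET0*Kc):
  ETc = 4.99 * 0.917 = 4.5758 mm/day
Step 3 — irrigation interval (SMD/ETc):
  interval = 26.867 / 4.5758 = 5.87 days
Therefore the irrigation interval = 5.87 days.


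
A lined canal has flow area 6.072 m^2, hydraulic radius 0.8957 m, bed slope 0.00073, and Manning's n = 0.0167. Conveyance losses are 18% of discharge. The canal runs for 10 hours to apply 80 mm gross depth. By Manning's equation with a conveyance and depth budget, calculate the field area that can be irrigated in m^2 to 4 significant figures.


Approach: apply Manning's equation with a conveyance and depth budget, Q = (1/n)*A*R^(2/3)*S^(1/2); Q_field = Q*(1-loss); Area = Q_field*t/(d/1000).
Step 1 — canal discharge (Manning's equation):
  Q = (1/0.0167) * 6.072 * 0.8957^(2/3) * 0.00073^(1/2) = 9.12820 m^3/s
Step 2 — delivered flow: Q_field = 9.12820*(1 - 18/100) = 7.48512 m^3/s
Step 3 — volume delivered: V = 7.48512 * 10*3600 = 269464 m^3
Step 4 — area served: A = V / (depth/1000) = 269464 / 0.08 = 3368000 m^2
Therefore the field area that can be irrigated = 3368000 m^2.


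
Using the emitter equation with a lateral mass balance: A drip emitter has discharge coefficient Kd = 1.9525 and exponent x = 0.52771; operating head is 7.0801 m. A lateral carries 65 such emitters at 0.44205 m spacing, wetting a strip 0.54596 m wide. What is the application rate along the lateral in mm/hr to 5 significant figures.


Approach: apply the emitter equation with a lateral mass balance, q = Kd*h^x; Q = n*q; rate = Q/(n*spacing*width).
Step 1 — single emitter flow (q = Kd*h^x):
  q = 1.9525 * 7.0801^0.52771 = 5.484857 L/hr
Step 2 — total lateral flow: Q = 65 * 5.484857 = 356.5157 L/hr
Step 3 — wetted area: A = 65 * 0.44205 * 0.54596 = 15.68721 m^2
Step 4 — application rate: Q/A = 356.5157/15.68721 = 22.727 mm/hr
Therefore the application rate along the lateral = 22.727 mm/hr.


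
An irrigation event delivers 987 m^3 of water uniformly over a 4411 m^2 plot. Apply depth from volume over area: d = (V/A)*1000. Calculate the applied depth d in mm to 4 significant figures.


d = (987 / 4411) * 1000 = 223.8 mm
Therefore the applied depth d = 223.8 mm.


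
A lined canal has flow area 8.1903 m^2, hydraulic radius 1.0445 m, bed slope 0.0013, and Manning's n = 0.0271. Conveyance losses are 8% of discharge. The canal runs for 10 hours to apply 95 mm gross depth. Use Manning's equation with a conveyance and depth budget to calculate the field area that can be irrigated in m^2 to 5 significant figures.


Approach: apply Manning's equation with a conveyance and depth budget, Q = (1/n)*A*R^(2/3)*S^(1/2); Q_field = Q*(1-loss); Area = Q_field*t/(d/1000).
Step 1 — canal discharge (Manning's equation):
  Q = (1/0.0271) * 8.1903 * 1.0445^(2/3) * 0.0013^(1/2) = 11.21780 m^3/s
Step 2 — delivered flow: Q_field = 11.21780*(1 - 8/100) = 10.32038 m^3/s
Step 3 — volume delivered: V = 10.32038 * 10*3600 = 371533.6 m^3
Step 4 — area served: A = V / (depth/1000) = 371533.6 / 0.095 = 3910900 m^2
Therefore the field area that can be irrigated = 3910900 m^2.


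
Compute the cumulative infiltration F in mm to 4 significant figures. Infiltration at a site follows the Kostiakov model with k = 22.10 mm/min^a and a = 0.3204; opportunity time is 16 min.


Approach: apply the Kostiakov infiltration equation, F = k*t^a.
F = 22.10 * 16^0.3204 = 53.73 mm
Therefore the cumulative infiltration F = 53.73 mm.


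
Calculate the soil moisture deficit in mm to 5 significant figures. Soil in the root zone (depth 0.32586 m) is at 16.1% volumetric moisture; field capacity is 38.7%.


Approach: apply the soil moisture deficit relation, SMD = (FC - theta)/100 * depth * 1000.
SMD = (38.7 - 16.1)/100 * 0.32586 * 1000 = 73.644 mm
Therefore the soil moisture deficit = 73.644 mm.


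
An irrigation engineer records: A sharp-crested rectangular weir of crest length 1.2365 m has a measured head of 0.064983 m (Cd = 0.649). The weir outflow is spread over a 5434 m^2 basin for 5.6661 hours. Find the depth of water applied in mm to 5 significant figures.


Approach: apply the rectangular weir equation with a volume-to-depth conversion, Q = (2/3)*Cd*L*sqrt(2g)*H^1.5; d = Q*t/A * 1000.
Step 1 — weir discharge:
  Q = (2/3)*0.649*1.2365*sqrt(2*9.81)*0.064983^1.5 = 0.03925515 m^3/s
Step 2 — volume: V = 0.03925515 * 5.6661*3600 = 800.7251 m^3
Step 3 — depth: d = V/A * 1000 = 800.7251/5434 * 1000 = 147.35 mm
Therefore the depth of water applied = 147.35 mm.


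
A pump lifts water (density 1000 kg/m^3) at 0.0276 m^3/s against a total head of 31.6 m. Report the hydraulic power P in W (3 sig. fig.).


Approach: apply the hydraulic power relation, P = rho*g*Q*H.
P = 1000 * 9.81 * 0.0276 * 31.6 = 8560 W
Therefore the hydraulic power P = 8560 W.


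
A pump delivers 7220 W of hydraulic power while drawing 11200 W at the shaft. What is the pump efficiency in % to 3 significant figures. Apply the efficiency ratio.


Approach: apply the efficiency ratio, eta = (P_out/P_in)*100.
eta = (7220 / 11200) * 100 = 64.5 %
Therefore the pump efficiency = 64.5 %.


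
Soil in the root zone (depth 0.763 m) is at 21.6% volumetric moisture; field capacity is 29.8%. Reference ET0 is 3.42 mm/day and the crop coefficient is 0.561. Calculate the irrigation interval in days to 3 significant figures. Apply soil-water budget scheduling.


Approach: apply soil-water budget scheduling, SMD = (FC-theta)/100*depth*1000; ETc = ET0*Kc; interval = SMD/ETc.
Step 1 — soil moisture deficit:
  SMD = (29.8 - 21.6)/100 * 0.763 * 1000 = 62.566 mm
Step 2 — daily crop ET (ETc = ET0*Kc):
  ETc = 3.42 * 0.561 = 1.9186 mm/day
Step 3 — irrigation interval (SMD/ETc):
  interval = 62.566 / 1.9186 = 32.6 days
Therefore the irrigation interval = 32.6 days.


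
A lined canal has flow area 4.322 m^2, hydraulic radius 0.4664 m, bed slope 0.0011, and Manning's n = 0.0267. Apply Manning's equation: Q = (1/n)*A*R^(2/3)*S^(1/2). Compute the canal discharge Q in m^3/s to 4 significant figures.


Q = (1/0.0267) * 4.322 * 0.4664^(2/3) * 0.0011^(1/2) = 3.229 m^3/s
Therefore the canal discharge Q = 3.229 m^3/s.


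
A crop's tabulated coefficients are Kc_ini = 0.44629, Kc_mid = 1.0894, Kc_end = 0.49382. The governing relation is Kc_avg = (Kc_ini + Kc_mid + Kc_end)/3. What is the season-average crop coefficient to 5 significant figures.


Kc_avg = (0.44629 + 1.0894 + 0.49382)/3 = 0.67650
Therefore the season-average crop coefficient = 0.67650.


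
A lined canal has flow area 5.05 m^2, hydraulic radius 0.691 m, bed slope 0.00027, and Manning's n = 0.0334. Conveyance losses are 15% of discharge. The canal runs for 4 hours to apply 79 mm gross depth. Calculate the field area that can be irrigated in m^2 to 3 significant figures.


Approach: apply Manning's equation with a conveyance and depth budget, Q = (1/n)*A*R^(2/3)*S^(1/2); Q_field = Q*(1-loss); Area = Q_field*t/(d/1000).
Step 1 — canal discharge (Manning's equation):
  Q = (1/0.0334) * 5.05 * 0.691^(2/3) * 0.00027^(1/2) = 1.9418 m^3/s
Step 2 — delivered flow: Q_field = 1.9418*(1 - 15/100) = 1.6506 m^3/s
Step 3 — volume delivered: V = 1.6506 * 4*3600 = 23768 m^3
Step 4 — area served: A = V / (depth/1000) = 23768 / 0.079 = 301000 m^2
Therefore the field area that can be irrigated = 301000 m^2.


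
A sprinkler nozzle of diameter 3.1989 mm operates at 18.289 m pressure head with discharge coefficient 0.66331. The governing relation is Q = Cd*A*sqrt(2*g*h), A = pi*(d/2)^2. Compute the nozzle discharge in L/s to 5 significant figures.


A = pi*(3.1989e-3/2)^2 = 8.036949e-06 m^2
Q = 0.66331 * 8.036949e-06 * sqrt(2*9.81*18.289) * 1000 = 0.10098 L/s
Therefore the nozzle discharge = 0.10098 L/s.


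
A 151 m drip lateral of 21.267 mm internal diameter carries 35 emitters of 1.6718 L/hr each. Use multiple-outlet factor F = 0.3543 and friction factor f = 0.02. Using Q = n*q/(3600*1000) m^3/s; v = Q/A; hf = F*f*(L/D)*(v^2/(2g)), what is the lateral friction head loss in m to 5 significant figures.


Q = 35*1.6718/(3600*1000) = 1.625361e-05 m^3/s
A = pi*(21.267e-3/2)^2 = 3.552240e-04 m^2, so v = Q/A = 0.04575594 m/s
hf = 0.3543*0.02*(151/0.021267)*(0.04575594^2/(2*9.81)) = 0.0053687 m
Therefore the lateral friction head loss = 0.0053687 m.


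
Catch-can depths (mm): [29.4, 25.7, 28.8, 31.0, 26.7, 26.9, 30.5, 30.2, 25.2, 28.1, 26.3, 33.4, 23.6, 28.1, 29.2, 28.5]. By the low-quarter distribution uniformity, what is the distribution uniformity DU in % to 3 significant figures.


Approach: apply the low-quarter distribution uniformity, DU = (mean of lowest quarter of readings / overall mean)*100.
sorted lowest 4 of 16: [23.6, 25.2, 25.7, 26.3] -> mean = 25.200 mm
overall mean = 28.225 mm
DU = (25.200/28.225)*100 = 89.3 %
Therefore the distribution uniformity DU = 89.3 %.


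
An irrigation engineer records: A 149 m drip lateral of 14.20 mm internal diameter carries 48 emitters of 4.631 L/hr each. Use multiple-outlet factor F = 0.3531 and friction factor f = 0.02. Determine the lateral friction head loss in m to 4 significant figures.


Approach: apply Darcy-Weisbach with the multiple-outlet F-factor, Q = n*q/(3600*1000) m^3/s; v = Q/A; hf = F*f*(L/D)*(v^2/(2g)).
Q = 48*4.631/(3600*1000) = 6.17467e-05 m^3/s
A = pi*(14.20e-3/2)^2 = 1.58368e-04 m^2, so v = Q/A = 0.389894 m/s
hf = 0.3531*0.02*(149/0.01420)*(0.389894^2/(2*9.81)) = 0.5741 m
Therefore the lateral friction head loss = 0.5741 m.


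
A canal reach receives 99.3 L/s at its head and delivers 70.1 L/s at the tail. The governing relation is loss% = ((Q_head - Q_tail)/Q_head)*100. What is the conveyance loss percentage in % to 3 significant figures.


loss = ((99.3 - 70.1)/99.3)*100 = 29.4 %
Therefore the conveyance loss percentage = 29.4 %.


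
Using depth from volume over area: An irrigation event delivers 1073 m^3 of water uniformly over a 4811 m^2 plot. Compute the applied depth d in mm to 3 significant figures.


Approach: apply depth from volume over area, d = (V/A)*1000.
d = (1073 / 4811) * 1000 = 223 mm
Therefore the applied depth d = 223 mm.


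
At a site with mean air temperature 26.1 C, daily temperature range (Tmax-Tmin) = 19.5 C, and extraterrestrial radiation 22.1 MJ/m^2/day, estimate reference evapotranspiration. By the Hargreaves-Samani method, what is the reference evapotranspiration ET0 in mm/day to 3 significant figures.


Approach: apply the Hargreaves-Samani method, ET0 = 0.0023*(Tmean+17.8)*sqrt(Tmax-Tmin)*0.408*Ra.
ET0 = 0.0023*(26.1+17.8)*sqrt(19.5)*0.408*22.1 = 4.02 mm/day
Therefore the reference evapotranspiration ET0 = 4.02 mm/day.


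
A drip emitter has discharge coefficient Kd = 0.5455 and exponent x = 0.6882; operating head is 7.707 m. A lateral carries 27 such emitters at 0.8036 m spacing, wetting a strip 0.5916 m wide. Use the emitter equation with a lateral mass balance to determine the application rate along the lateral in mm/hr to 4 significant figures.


Approach: apply the emitter equation with a lateral mass balance, q = Kd*h^x; Q = n*q; rate = Q/(n*spacing*width).
Step 1 — single emitter flow (q = Kd*h^x):
  q = 0.5455 * 7.707^0.6882 = 2.22407 L/hr
Step 2 — total lateral flow: Q = 27 * 2.22407 = 60.0500 L/hr
Step 3 — wetted area: A = 27 * 0.8036 * 0.5916 = 12.8361 m^2
Step 4 — application rate: Q/A = 60.0500/12.8361 = 4.678 mm/hr
Therefore the application rate along the lateral = 4.678 mm/hr.


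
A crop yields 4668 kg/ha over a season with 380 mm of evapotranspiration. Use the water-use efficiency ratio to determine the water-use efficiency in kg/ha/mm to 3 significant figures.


Approach: apply the water-use efficiency ratio, WUE = yield/ET.
WUE = 4668 / 380 = 12.3 kg/ha/mm
Therefore the water-use efficiency = 12.3 kg/ha/mm.


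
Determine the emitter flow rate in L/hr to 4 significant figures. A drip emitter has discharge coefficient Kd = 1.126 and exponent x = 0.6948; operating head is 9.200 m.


Approach: apply the emitter characteristic equation, q = Kd * h^x.
q = 1.126 * 9.200^0.6948 = 5.262 L/hr
Therefore the emitter flow rate = 5.262 L/hr.


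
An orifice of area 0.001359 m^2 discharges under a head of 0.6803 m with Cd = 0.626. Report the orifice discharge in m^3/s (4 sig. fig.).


Approach: apply the orifice equation, Q = Cd*A*sqrt(2*g*h).
Q = 0.626 * 0.001359 * sqrt(2*9.81*0.6803) = 0.003108 m^3/s
Therefore the orifice discharge = 0.003108 m^3/s.


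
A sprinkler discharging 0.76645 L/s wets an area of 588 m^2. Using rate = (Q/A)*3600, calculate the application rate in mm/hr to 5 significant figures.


rate = (0.76645 / 588) * 3600 = 4.6926 mm/hr
Therefore the application rate = 4.6926 mm/hr.


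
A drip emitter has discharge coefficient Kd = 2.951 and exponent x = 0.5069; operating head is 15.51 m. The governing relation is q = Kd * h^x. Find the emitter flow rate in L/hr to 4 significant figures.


q = 2.951 * 15.51^0.5069 = 11.84 L/hr
Therefore the emitter flow rate = 11.84 L/hr.


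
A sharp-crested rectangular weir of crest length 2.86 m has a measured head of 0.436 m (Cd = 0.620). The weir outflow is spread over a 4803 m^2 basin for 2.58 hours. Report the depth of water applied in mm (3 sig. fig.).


Approach: apply the rectangular weir equation with a volume-to-depth conversion, Q = (2/3)*Cd*L*sqrt(2g)*H^1.5; d = Q*t/A * 1000.
Step 1 — weir discharge:
  Q = (2/3)*0.620*2.86*sqrt(2*9.81)*0.436^1.5 = 1.5075 m^3/s
Step 2 — volume: V = 1.5075 * 2.58*3600 = 14001 m^3
Step 3 — depth: d = V/A * 1000 = 14001/4803 * 1000 = 2920 mm
Therefore the depth of water applied = 2920 mm.


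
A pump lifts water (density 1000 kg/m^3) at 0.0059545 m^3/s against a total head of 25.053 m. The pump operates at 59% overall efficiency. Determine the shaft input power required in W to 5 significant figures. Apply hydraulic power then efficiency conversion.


Approach: apply hydraulic power then efficiency conversion, P = rho*g*Q*H; P_in = P/eta.
Step 1 — hydraulic power (P = rho*g*Q*H):
  P = 1000 * 9.81 * 0.0059545 * 25.053 = 1463.437 W
Step 2 — input power: P_in = P/eta = 1463.437 / 0.59 = 2480.4 W
Therefore the shaft input power required = 2480.4 W.


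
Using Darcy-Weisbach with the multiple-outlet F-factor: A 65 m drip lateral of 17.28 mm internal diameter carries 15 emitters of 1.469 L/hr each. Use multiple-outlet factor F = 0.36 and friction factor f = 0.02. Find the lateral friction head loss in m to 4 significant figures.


Approach: apply Darcy-Weisbach with the multiple-outlet F-factor, Q = n*q/(3600*1000) m^3/s; v = Q/A; hf = F*f*(L/D)*(v^2/(2g)).
Q = 15*1.469/(3600*1000) = 6.12083e-06 m^3/s
A = pi*(17.28e-3/2)^2 = 2.34519e-04 m^2, so v = Q/A = 0.0260996 m/s
hf = 0.36*0.02*(65/0.01728)*(0.0260996^2/(2*9.81)) = 0.0009403 m
Therefore the lateral friction head loss = 0.0009403 m.


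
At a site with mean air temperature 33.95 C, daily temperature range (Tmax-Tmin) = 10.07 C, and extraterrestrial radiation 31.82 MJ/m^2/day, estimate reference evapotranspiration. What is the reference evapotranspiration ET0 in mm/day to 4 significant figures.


Approach: apply the Hargreaves-Samani method, ET0 = 0.0023*(Tmean+17.8)*sqrt(Tmax-Tmin)*0.408*Ra.
ET0 = 0.0023*(33.95+17.8)*sqrt(10.07)*0.408*31.82 = 4.904 mm/day
Therefore the reference evapotranspiration ET0 = 4.904 mm/day.


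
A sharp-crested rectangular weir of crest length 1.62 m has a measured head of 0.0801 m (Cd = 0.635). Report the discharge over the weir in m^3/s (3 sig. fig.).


Approach: apply the rectangular weir equation, Q = (2/3)*Cd*L*sqrt(2g)*H^1.5.
Q = (2/3)*0.635*1.62*sqrt(2*9.81)*0.0801^1.5 = 0.0689 m^3/s
Therefore the discharge over the weir = 0.0689 m^3/s.


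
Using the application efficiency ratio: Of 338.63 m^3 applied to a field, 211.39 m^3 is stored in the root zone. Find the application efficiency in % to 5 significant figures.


Approach: apply the application efficiency ratio, Ea = (stored/applied)*100.
Ea = (211.39/338.63)*100 = 62.425 %
Therefore the application efficiency = 62.425 %.


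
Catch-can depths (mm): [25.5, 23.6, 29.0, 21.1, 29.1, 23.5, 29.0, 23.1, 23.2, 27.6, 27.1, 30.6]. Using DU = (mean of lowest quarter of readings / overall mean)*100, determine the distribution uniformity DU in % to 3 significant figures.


sorted lowest 3 of 12: [21.1, 23.1, 23.2] -> mean = 22.467 mm
overall mean = 26.033 mm
DU = (22.467/26.033)*100 = 86.3 %
Therefore the distribution uniformity DU = 86.3 %.


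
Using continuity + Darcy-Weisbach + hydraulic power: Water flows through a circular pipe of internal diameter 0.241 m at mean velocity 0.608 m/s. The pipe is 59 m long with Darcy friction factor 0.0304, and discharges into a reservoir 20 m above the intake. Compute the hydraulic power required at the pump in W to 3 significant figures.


Approach: apply continuity + Darcy-Weisbach + hydraulic power, Q = A*v; hf = f*(L/D)*(v^2/(2g)); H = static + hf; P = rho*g*Q*H.
Step 1 — flow rate (continuity, Q = A*v):
  A = pi*(0.241/2)^2 = 0.045617 m^2
  Q = 0.045617 * 0.608 = 0.027735 m^3/s
Step 2 — friction head loss (Darcy-Weisbach):
  hf = 0.0304 * (59/0.241) * (0.608^2 / (2*9.81))
  hf = 0.14022 m
Step 3 — total head: H = 20 + 0.14022 = 20.140 m
Step 4 — hydraulic power (P = rho*g*Q*H):
  P = 1000 * 9.81 * 0.027735 * 20.140 = 5480 W
Therefore the hydraulic power required at the pump = 5480 W.


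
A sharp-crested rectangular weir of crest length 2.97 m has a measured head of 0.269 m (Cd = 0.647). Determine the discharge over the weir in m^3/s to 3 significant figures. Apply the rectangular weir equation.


Approach: apply the rectangular weir equation, Q = (2/3)*Cd*L*sqrt(2g)*H^1.5.
Q = (2/3)*0.647*2.97*sqrt(2*9.81)*0.269^1.5 = 0.792 m^3/s
Therefore the discharge over the weir = 0.792 m^3/s.


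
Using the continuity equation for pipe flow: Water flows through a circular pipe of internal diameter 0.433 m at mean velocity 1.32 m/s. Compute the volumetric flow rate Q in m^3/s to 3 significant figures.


Approach: apply the continuity equation for pipe flow, Q = A * v with A = pi*(D/2)^2.
A = pi*(0.433/2)^2 = 0.14725 m^2
Q = 0.14725 * 1.32 = 0.194 m^3/s
Therefore the volumetric flow rate Q = 0.194 m^3/s.


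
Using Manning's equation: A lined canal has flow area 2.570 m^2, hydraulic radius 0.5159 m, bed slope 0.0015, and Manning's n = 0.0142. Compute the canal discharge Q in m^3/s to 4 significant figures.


Approach: apply Manning's equation, Q = (1/n)*A*R^(2/3)*S^(1/2).
Q = (1/0.0142) * 2.570 * 0.5159^(2/3) * 0.0015^(1/2) = 4.509 m^3/s
Therefore the canal discharge Q = 4.509 m^3/s.


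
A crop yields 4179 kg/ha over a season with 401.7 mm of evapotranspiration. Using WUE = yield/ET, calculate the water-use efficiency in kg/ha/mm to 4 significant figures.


WUE = 4179 / 401.7 = 10.40 kg/ha/mm
Therefore the water-use efficiency = 10.40 kg/ha/mm.


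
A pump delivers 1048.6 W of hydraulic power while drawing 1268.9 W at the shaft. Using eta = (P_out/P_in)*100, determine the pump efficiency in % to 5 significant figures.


eta = (1048.6 / 1268.9) * 100 = 82.639 %
Therefore the pump efficiency = 82.639 %.


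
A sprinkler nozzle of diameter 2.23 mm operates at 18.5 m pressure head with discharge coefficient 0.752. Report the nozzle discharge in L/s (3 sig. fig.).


Approach: apply the orifice equation, Q = Cd*A*sqrt(2*g*h), A = pi*(d/2)^2.
A = pi*(2.23e-3/2)^2 = 3.9057e-06 m^2
Q = 0.752 * 3.9057e-06 * sqrt(2*9.81*18.5) * 1000 = 0.0560 L/s
Therefore the nozzle discharge = 0.0560 L/s.


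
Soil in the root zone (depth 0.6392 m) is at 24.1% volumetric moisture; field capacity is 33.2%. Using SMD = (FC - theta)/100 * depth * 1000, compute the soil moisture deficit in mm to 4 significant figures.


SMD = (33.2 - 24.1)/100 * 0.6392 * 1000 = 58.17 mm
Therefore the soil moisture deficit = 58.17 mm.


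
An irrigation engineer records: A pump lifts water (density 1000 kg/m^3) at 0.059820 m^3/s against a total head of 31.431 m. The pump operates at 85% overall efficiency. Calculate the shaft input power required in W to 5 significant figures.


Approach: apply hydraulic power then efficiency conversion, P = rho*g*Q*H; P_in = P/eta.
Step 1 — hydraulic power (P = rho*g*Q*H):
  P = 1000 * 9.81 * 0.059820 * 31.431 = 18444.79 W
Step 2 — input power: P_in = P/eta = 18444.79 / 0.85 = 21700 W
Therefore the shaft input power required = 21700 W.


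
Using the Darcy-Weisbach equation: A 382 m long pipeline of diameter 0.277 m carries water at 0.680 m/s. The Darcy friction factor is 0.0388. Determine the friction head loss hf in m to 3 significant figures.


Approach: apply the Darcy-Weisbach equation, hf = f*(L/D)*(v^2/(2g)).
hf = 0.0388 * (382/0.277) * (0.680^2 / (2*9.81))
hf = 1.26 m
Therefore the friction head loss hf = 1.26 m.


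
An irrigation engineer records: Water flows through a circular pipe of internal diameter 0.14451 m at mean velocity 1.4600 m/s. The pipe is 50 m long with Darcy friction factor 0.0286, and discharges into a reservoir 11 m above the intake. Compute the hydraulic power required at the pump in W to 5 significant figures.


Approach: apply continuity + Darcy-Weisbach + hydraulic power, Q = A*v; hf = f*(L/D)*(v^2/(2g)); H = static + hf; P = rho*g*Q*H.
Step 1 — flow rate (continuity, Q = A*v):
  A = pi*(0.14451/2)^2 = 0.01640158 m^2
  Q = 0.01640158 * 1.4600 = 0.02394631 m^3/s
Step 2 — friction head loss (Darcy-Weisbach):
  hf = 0.0286 * (50/0.14451) * (1.4600^2 / (2*9.81))
  hf = 1.075090 m
Step 3 — total head: H = 11 + 1.075090 = 12.07509 m
Step 4 — hydraulic power (P = rho*g*Q*H):
  P = 1000 * 9.81 * 0.02394631 * 12.07509 = 2836.6 W
Therefore the hydraulic power required at the pump = 2836.6 W.


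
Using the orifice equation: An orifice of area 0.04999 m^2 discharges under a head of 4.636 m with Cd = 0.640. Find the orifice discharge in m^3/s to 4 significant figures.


Approach: apply the orifice equation, Q = Cd*A*sqrt(2*g*h).
Q = 0.640 * 0.04999 * sqrt(2*9.81*4.636) = 0.3051 m^3/s
Therefore the orifice discharge = 0.3051 m^3/s.


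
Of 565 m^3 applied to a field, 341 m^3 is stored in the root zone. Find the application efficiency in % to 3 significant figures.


Approach: apply the application efficiency ratio, Ea = (stored/applied)*100.
Ea = (341/565)*100 = 60.4 %
Therefore the application efficiency = 60.4 %.


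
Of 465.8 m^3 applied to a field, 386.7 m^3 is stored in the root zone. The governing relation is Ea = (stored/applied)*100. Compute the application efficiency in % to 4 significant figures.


Ea = (386.7/465.8)*100 = 83.02 %
Therefore the application efficiency = 83.02 %.


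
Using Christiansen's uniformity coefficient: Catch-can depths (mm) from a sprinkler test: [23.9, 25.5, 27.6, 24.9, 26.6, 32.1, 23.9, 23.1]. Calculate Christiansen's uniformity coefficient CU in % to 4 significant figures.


Approach: apply Christiansen's uniformity coefficient, CU = (1 - mean_abs_deviation/mean)*100.
mean = 25.9500 mm
mean |d_i - mean| = 2.11250 mm
CU = (1 - 2.11250/25.9500)*100 = 91.86 %
Therefore Christiansen's uniformity coefficient CU = 91.86 %.


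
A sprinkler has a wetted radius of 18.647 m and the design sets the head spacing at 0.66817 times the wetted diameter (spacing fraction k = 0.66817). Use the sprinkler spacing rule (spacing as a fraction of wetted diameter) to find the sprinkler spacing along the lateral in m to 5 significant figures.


Approach: apply the sprinkler spacing rule (spacing as a fraction of wetted diameter), S = k*(2*R).
S = 0.66817 * (2 * 18.647) = 24.919 m
Therefore the sprinkler spacing along the lateral = 24.919 m.


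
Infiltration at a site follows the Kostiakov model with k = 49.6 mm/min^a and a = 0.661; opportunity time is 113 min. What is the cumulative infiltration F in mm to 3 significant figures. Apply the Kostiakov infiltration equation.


Approach: apply the Kostiakov infiltration equation, F = k*t^a.
F = 49.6 * 113^0.661 = 1130 mm
Therefore the cumulative infiltration F = 1130 mm.


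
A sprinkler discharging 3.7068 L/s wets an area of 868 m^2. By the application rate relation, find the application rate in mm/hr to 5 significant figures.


Approach: apply the application rate relation, rate = (Q/A)*3600.
rate = (3.7068 / 868) * 3600 = 15.374 mm/hr
Therefore the application rate = 15.374 mm/hr.


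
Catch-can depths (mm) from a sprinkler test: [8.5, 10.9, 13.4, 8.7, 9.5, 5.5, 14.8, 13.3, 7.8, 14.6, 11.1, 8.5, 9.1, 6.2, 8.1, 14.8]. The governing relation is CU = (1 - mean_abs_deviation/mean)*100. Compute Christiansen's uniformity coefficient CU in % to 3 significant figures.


mean = 10.300 mm
mean |d_i - mean| = 2.6000 mm
CU = (1 - 2.6000/10.300)*100 = 74.8 %
Therefore Christiansen's uniformity coefficient CU = 74.8 %.


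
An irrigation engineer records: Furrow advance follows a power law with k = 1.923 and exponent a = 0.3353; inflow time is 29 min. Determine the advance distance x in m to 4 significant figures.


Approach: apply the power-law advance function, x = k*t^a.
x = 1.923 * 29^0.3353 = 5.947 m
Therefore the advance distance x = 5.947 m.


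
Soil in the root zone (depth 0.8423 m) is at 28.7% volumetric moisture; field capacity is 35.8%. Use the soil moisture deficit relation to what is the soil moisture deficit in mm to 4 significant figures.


Approach: apply the soil moisture deficit relation, SMD = (FC - theta)/100 * depth * 1000.
SMD = (35.8 - 28.7)/100 * 0.8423 * 1000 = 59.80 mm
Therefore the soil moisture deficit = 59.80 mm.


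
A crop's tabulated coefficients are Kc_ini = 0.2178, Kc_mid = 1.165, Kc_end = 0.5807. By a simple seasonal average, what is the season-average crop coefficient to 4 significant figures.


Approach: apply a simple seasonal average, Kc_avg = (Kc_ini + Kc_mid + Kc_end)/3.
Kc_avg = (0.2178 + 1.165 + 0.5807)/3 = 0.6545
Therefore the season-average crop coefficient = 0.6545.
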